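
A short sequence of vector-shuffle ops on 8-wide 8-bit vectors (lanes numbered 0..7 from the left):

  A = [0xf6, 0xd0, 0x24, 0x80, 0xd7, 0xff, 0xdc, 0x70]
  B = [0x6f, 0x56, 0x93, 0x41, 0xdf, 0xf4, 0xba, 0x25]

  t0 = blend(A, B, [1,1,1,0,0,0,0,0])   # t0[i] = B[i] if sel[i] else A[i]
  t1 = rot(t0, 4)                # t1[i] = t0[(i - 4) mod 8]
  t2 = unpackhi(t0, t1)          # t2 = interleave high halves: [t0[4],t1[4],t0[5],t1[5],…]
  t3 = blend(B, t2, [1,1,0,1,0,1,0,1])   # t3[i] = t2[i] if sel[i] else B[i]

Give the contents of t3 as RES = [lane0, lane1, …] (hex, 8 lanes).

RES = [ 0xd7  0x6f  0x93  0x56  0xdf  0x93  0xba  0x80 ]

  t0: 6f 56 93 80 d7 ff dc 70
  t1: d7 ff dc 70 6f 56 93 80
  t2: d7 6f ff 56 dc 93 70 80
  t3: d7 6f 93 56 df 93 ba 80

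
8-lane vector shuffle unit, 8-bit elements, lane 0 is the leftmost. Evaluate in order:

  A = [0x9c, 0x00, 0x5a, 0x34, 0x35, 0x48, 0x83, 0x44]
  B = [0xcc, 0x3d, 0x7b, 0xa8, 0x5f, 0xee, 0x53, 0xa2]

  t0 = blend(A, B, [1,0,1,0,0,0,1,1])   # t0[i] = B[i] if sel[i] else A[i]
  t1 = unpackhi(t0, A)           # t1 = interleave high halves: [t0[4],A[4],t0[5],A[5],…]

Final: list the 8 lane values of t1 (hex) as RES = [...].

RES = [ 0x35  0x35  0x48  0x48  0x53  0x83  0xa2  0x44 ]

→ t0 |cc|00|7b|34|35|48|53|a2|
→ t1 |35|35|48|48|53|83|a2|44|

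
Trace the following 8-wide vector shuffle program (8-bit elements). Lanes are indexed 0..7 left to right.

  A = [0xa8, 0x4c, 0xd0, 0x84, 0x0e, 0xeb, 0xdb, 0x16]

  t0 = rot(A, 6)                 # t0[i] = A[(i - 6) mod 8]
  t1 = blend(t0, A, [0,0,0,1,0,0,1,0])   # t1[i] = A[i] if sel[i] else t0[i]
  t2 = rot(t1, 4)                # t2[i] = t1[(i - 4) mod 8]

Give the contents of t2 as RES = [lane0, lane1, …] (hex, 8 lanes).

  t0: d0 84 0e eb db 16 a8 4c
  t1: d0 84 0e 84 db 16 db 4c
  t2: db 16 db 4c d0 84 0e 84

RES = [ 0xdb  0x16  0xdb  0x4c  0xd0  0x84  0x0e  0x84 ]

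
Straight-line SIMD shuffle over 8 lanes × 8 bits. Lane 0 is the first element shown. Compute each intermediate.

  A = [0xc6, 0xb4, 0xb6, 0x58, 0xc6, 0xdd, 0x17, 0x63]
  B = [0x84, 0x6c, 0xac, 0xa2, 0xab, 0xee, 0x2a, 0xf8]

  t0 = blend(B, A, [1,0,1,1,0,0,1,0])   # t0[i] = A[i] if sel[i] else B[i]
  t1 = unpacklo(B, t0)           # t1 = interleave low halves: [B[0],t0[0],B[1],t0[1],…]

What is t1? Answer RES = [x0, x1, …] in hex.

→ t0 |c6|6c|b6|58|ab|ee|17|f8|
→ t1 |84|c6|6c|6c|ac|b6|a2|58|

RES = [ 0x84  0xc6  0x6c  0x6c  0xac  0xb6  0xa2  0x58 ]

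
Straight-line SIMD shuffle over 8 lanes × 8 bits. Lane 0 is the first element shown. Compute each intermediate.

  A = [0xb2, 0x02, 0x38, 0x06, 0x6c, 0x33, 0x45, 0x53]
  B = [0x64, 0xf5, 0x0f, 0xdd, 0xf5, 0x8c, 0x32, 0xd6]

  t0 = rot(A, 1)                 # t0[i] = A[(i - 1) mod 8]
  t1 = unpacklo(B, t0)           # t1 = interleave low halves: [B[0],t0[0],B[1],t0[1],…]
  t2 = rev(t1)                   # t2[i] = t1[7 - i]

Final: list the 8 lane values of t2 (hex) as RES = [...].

  t0: 53 b2 02 38 06 6c 33 45
  t1: 64 53 f5 b2 0f 02 dd 38
  t2: 38 dd 02 0f b2 f5 53 64

RES = [0x38, 0xdd, 0x02, 0x0f, 0xb2, 0xf5, 0x53, 0x64]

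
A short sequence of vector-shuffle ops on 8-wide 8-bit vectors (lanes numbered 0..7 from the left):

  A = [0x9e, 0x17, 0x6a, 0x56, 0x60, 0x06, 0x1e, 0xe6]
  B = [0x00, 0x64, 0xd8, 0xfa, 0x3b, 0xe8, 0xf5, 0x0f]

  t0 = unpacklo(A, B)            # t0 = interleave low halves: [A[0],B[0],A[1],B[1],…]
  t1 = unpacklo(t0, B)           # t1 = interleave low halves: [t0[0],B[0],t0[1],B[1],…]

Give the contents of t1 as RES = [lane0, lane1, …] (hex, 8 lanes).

→ t0 |9e|00|17|64|6a|d8|56|fa|
→ t1 |9e|00|00|64|17|d8|64|fa|

RES = [ 0x9e  0x00  0x00  0x64  0x17  0xd8  0x64  0xfa ]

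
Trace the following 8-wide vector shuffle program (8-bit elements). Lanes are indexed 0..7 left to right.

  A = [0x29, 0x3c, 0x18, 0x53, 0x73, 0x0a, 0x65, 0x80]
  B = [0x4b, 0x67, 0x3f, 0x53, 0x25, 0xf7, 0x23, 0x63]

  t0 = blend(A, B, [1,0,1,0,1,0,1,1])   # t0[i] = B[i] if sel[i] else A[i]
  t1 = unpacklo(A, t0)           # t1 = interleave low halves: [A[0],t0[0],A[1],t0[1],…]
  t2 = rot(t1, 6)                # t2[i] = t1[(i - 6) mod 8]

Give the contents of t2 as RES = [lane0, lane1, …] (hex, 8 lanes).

RES = [0x3c, 0x3c, 0x18, 0x3f, 0x53, 0x53, 0x29, 0x4b]

t0 = [0x4b, 0x3c, 0x3f, 0x53, 0x25, 0x0a, 0x23, 0x63]
t1 = [0x29, 0x4b, 0x3c, 0x3c, 0x18, 0x3f, 0x53, 0x53]
t2 = [0x3c, 0x3c, 0x18, 0x3f, 0x53, 0x53, 0x29, 0x4b]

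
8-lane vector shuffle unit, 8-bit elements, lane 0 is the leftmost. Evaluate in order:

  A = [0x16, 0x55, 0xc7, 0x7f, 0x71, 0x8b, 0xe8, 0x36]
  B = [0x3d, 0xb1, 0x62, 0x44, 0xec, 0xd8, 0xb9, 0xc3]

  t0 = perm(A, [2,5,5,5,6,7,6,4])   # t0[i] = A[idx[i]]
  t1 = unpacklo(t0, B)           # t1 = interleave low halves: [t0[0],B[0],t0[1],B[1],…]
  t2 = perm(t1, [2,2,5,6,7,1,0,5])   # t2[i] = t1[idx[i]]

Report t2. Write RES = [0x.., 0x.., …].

→ t0 |c7|8b|8b|8b|e8|36|e8|71|
→ t1 |c7|3d|8b|b1|8b|62|8b|44|
→ t2 |8b|8b|62|8b|44|3d|c7|62|

RES = [ 0x8b  0x8b  0x62  0x8b  0x44  0x3d  0xc7  0x62 ]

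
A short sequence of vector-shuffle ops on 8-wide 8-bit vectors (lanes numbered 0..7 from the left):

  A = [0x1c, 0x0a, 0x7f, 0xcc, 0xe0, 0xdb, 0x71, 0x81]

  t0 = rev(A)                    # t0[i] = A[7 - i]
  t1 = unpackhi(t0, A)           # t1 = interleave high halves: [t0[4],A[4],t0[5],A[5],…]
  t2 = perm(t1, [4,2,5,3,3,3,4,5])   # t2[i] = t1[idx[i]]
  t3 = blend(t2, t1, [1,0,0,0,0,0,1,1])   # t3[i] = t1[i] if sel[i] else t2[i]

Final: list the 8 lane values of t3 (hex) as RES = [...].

RES = [0xcc, 0x7f, 0x71, 0xdb, 0xdb, 0xdb, 0x1c, 0x81]

t0 = [0x81, 0x71, 0xdb, 0xe0, 0xcc, 0x7f, 0x0a, 0x1c]
t1 = [0xcc, 0xe0, 0x7f, 0xdb, 0x0a, 0x71, 0x1c, 0x81]
t2 = [0x0a, 0x7f, 0x71, 0xdb, 0xdb, 0xdb, 0x0a, 0x71]
t3 = [0xcc, 0x7f, 0x71, 0xdb, 0xdb, 0xdb, 0x1c, 0x81]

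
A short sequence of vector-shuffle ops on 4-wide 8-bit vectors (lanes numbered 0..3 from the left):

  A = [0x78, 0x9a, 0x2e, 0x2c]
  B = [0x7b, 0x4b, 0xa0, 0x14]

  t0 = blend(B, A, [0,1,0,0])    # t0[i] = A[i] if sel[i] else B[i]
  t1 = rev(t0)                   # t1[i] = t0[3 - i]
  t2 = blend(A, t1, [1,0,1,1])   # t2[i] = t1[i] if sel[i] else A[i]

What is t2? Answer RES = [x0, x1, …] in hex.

RES = [0x14, 0x9a, 0x9a, 0x7b]

  t0: 7b 9a a0 14
  t1: 14 a0 9a 7b
  t2: 14 9a 9a 7b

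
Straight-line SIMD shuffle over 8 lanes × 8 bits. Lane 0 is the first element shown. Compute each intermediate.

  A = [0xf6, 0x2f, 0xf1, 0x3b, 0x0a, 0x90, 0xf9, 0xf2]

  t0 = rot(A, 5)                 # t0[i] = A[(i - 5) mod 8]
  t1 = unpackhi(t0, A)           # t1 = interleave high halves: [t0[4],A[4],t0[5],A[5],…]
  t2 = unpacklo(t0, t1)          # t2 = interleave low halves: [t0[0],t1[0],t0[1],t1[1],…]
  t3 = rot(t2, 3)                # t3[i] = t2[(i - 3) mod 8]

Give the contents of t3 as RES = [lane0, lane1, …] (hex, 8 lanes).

RES = [0xf6, 0xf9, 0x90, 0x3b, 0xf2, 0x0a, 0x0a, 0x90]

t0 = [0x3b, 0x0a, 0x90, 0xf9, 0xf2, 0xf6, 0x2f, 0xf1]
t1 = [0xf2, 0x0a, 0xf6, 0x90, 0x2f, 0xf9, 0xf1, 0xf2]
t2 = [0x3b, 0xf2, 0x0a, 0x0a, 0x90, 0xf6, 0xf9, 0x90]
t3 = [0xf6, 0xf9, 0x90, 0x3b, 0xf2, 0x0a, 0x0a, 0x90]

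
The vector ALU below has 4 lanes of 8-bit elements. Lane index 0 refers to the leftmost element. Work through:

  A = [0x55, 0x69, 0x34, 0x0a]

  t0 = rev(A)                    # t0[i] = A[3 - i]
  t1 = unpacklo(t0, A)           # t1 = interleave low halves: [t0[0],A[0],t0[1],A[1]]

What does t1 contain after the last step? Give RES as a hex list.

t0 = [0x0a, 0x34, 0x69, 0x55]
t1 = [0x0a, 0x55, 0x34, 0x69]

RES = [0x0a, 0x55, 0x34, 0x69]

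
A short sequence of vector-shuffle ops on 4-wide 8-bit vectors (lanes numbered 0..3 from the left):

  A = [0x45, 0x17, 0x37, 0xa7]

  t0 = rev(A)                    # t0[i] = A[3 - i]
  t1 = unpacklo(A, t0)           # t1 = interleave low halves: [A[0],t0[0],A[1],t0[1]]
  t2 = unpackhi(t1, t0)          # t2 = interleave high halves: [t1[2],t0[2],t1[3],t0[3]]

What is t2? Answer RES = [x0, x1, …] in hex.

→ t0 |a7|37|17|45|
→ t1 |45|a7|17|37|
→ t2 |17|17|37|45|

RES = [ 0x17  0x17  0x37  0x45 ]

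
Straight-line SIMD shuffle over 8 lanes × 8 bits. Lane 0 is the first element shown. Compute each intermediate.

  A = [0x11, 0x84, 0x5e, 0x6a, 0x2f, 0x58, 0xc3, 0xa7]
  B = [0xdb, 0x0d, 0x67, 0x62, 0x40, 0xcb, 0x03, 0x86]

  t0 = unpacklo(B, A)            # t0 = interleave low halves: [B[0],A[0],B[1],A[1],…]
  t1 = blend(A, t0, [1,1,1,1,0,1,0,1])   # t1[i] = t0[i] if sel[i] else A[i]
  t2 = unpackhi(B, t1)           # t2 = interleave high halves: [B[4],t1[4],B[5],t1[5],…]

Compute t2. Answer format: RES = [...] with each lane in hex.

RES = [0x40, 0x2f, 0xcb, 0x5e, 0x03, 0xc3, 0x86, 0x6a]

→ t0 |db|11|0d|84|67|5e|62|6a|
→ t1 |db|11|0d|84|2f|5e|c3|6a|
→ t2 |40|2f|cb|5e|03|c3|86|6a|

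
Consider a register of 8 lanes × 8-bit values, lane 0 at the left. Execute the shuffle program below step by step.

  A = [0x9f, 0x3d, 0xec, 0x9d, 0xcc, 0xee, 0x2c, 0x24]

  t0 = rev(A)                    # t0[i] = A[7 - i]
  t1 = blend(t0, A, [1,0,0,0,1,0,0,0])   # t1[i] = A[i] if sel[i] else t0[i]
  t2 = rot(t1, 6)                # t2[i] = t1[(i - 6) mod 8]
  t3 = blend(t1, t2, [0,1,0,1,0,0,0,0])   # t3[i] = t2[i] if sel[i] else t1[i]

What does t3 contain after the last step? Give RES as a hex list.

RES = [ 0x9f  0xcc  0xee  0xec  0xcc  0xec  0x3d  0x9f ]

  t0: 24 2c ee cc 9d ec 3d 9f
  t1: 9f 2c ee cc cc ec 3d 9f
  t2: ee cc cc ec 3d 9f 9f 2c
  t3: 9f cc ee ec cc ec 3d 9f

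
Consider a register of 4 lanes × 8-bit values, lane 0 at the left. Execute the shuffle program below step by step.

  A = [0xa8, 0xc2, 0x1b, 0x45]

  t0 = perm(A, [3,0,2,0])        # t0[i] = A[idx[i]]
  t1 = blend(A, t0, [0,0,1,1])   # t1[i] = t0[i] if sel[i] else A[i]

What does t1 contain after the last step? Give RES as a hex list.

RES = [0xa8, 0xc2, 0x1b, 0xa8]

→ t0 |45|a8|1b|a8|
→ t1 |a8|c2|1b|a8|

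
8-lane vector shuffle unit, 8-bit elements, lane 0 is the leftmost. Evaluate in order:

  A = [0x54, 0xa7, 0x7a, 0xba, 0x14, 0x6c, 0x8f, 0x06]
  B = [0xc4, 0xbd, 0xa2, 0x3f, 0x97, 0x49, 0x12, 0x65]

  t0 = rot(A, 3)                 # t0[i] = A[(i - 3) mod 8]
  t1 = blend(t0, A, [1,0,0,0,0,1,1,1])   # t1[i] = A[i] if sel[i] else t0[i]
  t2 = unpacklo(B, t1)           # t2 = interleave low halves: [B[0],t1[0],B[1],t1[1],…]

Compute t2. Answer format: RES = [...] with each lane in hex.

RES = [ 0xc4  0x54  0xbd  0x8f  0xa2  0x06  0x3f  0x54 ]

  t0: 6c 8f 06 54 a7 7a ba 14
  t1: 54 8f 06 54 a7 6c 8f 06
  t2: c4 54 bd 8f a2 06 3f 54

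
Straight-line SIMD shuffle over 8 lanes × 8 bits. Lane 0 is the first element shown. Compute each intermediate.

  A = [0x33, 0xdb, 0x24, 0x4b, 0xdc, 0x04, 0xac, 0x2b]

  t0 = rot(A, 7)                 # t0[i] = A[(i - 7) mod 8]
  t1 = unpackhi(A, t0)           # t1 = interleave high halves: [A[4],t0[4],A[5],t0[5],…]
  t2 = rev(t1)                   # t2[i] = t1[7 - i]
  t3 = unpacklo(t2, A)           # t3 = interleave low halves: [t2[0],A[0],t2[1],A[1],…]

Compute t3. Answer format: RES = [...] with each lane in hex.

t0 = [0xdb, 0x24, 0x4b, 0xdc, 0x04, 0xac, 0x2b, 0x33]
t1 = [0xdc, 0x04, 0x04, 0xac, 0xac, 0x2b, 0x2b, 0x33]
t2 = [0x33, 0x2b, 0x2b, 0xac, 0xac, 0x04, 0x04, 0xdc]
t3 = [0x33, 0x33, 0x2b, 0xdb, 0x2b, 0x24, 0xac, 0x4b]

RES = [ 0x33  0x33  0x2b  0xdb  0x2b  0x24  0xac  0x4b ]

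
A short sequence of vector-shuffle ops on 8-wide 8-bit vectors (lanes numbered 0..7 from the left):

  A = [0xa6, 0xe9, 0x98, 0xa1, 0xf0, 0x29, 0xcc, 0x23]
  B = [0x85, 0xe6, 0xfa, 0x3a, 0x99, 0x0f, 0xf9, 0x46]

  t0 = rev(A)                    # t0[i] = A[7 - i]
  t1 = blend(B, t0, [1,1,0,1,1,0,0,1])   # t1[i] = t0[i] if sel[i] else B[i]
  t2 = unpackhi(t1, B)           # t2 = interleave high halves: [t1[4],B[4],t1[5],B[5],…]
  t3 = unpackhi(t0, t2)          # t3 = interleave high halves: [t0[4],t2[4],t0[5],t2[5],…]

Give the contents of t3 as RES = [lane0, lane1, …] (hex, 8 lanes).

  t0: 23 cc 29 f0 a1 98 e9 a6
  t1: 23 cc fa f0 a1 0f f9 a6
  t2: a1 99 0f 0f f9 f9 a6 46
  t3: a1 f9 98 f9 e9 a6 a6 46

RES = [0xa1, 0xf9, 0x98, 0xf9, 0xe9, 0xa6, 0xa6, 0x46]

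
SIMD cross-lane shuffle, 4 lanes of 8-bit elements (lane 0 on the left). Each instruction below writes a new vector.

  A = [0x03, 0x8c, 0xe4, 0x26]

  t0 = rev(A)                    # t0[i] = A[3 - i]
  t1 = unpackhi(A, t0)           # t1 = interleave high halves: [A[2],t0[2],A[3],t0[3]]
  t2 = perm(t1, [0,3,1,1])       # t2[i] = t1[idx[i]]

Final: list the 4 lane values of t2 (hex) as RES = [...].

RES = [ 0xe4  0x03  0x8c  0x8c ]

  t0: 26 e4 8c 03
  t1: e4 8c 26 03
  t2: e4 03 8c 8c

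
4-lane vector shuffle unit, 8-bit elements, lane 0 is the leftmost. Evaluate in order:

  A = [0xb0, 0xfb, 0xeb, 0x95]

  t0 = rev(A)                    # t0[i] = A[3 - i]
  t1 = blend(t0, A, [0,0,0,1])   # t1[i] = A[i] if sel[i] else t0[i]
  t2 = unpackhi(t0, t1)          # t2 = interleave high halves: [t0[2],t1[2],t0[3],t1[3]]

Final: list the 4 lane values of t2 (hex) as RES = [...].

RES = [0xfb, 0xfb, 0xb0, 0x95]

  t0: 95 eb fb b0
  t1: 95 eb fb 95
  t2: fb fb b0 95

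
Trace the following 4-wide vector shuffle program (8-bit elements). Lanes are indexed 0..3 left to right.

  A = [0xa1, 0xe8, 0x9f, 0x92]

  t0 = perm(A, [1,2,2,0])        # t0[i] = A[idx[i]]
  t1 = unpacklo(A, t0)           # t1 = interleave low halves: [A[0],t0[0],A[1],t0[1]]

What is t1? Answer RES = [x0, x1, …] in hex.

RES = [ 0xa1  0xe8  0xe8  0x9f ]

  t0: e8 9f 9f a1
  t1: a1 e8 e8 9f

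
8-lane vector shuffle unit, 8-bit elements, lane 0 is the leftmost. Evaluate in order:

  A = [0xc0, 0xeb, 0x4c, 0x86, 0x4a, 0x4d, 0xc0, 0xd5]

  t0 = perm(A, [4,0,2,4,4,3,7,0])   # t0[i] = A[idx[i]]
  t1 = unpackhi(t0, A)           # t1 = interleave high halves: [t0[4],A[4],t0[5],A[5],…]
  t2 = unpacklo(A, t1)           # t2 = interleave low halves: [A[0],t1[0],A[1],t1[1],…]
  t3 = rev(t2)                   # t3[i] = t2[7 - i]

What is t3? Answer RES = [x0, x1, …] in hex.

t0 = [0x4a, 0xc0, 0x4c, 0x4a, 0x4a, 0x86, 0xd5, 0xc0]
t1 = [0x4a, 0x4a, 0x86, 0x4d, 0xd5, 0xc0, 0xc0, 0xd5]
t2 = [0xc0, 0x4a, 0xeb, 0x4a, 0x4c, 0x86, 0x86, 0x4d]
t3 = [0x4d, 0x86, 0x86, 0x4c, 0x4a, 0xeb, 0x4a, 0xc0]

RES = [0x4d, 0x86, 0x86, 0x4c, 0x4a, 0xeb, 0x4a, 0xc0]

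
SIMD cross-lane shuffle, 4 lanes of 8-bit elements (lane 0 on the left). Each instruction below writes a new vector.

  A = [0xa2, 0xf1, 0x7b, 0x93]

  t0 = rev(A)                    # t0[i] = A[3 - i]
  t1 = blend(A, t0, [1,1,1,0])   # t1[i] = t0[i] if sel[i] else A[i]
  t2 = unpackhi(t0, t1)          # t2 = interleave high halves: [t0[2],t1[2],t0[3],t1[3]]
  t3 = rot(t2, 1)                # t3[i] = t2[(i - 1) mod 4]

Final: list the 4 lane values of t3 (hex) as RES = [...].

RES = [0x93, 0xf1, 0xf1, 0xa2]

  t0: 93 7b f1 a2
  t1: 93 7b f1 93
  t2: f1 f1 a2 93
  t3: 93 f1 f1 a2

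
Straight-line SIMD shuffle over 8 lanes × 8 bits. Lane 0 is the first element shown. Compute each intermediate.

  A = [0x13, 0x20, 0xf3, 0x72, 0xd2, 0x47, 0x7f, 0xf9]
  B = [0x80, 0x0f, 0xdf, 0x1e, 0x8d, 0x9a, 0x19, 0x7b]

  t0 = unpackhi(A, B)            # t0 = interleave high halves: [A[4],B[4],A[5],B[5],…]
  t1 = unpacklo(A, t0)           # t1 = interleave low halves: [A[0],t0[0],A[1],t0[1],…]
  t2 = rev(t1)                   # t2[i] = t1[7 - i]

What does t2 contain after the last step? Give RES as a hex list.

RES = [ 0x9a  0x72  0x47  0xf3  0x8d  0x20  0xd2  0x13 ]

t0 = [0xd2, 0x8d, 0x47, 0x9a, 0x7f, 0x19, 0xf9, 0x7b]
t1 = [0x13, 0xd2, 0x20, 0x8d, 0xf3, 0x47, 0x72, 0x9a]
t2 = [0x9a, 0x72, 0x47, 0xf3, 0x8d, 0x20, 0xd2, 0x13]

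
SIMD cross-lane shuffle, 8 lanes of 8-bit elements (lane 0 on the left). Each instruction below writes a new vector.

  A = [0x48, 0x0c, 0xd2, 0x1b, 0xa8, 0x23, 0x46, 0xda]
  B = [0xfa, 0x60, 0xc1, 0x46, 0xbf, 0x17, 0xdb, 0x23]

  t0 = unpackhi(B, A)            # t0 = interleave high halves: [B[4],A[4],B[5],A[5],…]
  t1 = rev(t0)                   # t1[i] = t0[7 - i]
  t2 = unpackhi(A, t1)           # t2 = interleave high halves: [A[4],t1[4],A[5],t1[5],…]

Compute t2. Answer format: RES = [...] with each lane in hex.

→ t0 |bf|a8|17|23|db|46|23|da|
→ t1 |da|23|46|db|23|17|a8|bf|
→ t2 |a8|23|23|17|46|a8|da|bf|

RES = [0xa8, 0x23, 0x23, 0x17, 0x46, 0xa8, 0xda, 0xbf]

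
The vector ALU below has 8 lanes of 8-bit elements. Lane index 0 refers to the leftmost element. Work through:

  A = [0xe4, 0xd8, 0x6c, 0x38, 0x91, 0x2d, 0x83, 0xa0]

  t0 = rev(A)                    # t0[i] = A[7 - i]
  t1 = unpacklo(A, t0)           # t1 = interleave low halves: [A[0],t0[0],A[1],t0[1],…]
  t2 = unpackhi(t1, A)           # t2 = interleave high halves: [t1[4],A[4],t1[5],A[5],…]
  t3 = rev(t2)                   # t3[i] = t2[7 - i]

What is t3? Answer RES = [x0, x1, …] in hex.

RES = [ 0xa0  0x91  0x83  0x38  0x2d  0x2d  0x91  0x6c ]

t0 = [0xa0, 0x83, 0x2d, 0x91, 0x38, 0x6c, 0xd8, 0xe4]
t1 = [0xe4, 0xa0, 0xd8, 0x83, 0x6c, 0x2d, 0x38, 0x91]
t2 = [0x6c, 0x91, 0x2d, 0x2d, 0x38, 0x83, 0x91, 0xa0]
t3 = [0xa0, 0x91, 0x83, 0x38, 0x2d, 0x2d, 0x91, 0x6c]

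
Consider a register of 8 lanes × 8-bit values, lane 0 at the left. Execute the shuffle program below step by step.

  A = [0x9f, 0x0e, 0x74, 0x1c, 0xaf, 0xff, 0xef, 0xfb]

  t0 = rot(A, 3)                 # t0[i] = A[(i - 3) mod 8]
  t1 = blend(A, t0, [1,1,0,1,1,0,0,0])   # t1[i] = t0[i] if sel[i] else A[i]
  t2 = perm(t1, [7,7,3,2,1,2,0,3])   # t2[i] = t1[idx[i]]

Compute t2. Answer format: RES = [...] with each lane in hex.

t0 = [0xff, 0xef, 0xfb, 0x9f, 0x0e, 0x74, 0x1c, 0xaf]
t1 = [0xff, 0xef, 0x74, 0x9f, 0x0e, 0xff, 0xef, 0xfb]
t2 = [0xfb, 0xfb, 0x9f, 0x74, 0xef, 0x74, 0xff, 0x9f]

RES = [0xfb, 0xfb, 0x9f, 0x74, 0xef, 0x74, 0xff, 0x9f]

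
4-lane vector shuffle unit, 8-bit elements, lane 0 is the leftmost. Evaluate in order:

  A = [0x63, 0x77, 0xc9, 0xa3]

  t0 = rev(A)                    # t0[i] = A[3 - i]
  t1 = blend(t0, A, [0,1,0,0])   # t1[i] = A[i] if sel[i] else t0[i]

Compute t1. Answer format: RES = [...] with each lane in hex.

RES = [0xa3, 0x77, 0x77, 0x63]

  t0: a3 c9 77 63
  t1: a3 77 77 63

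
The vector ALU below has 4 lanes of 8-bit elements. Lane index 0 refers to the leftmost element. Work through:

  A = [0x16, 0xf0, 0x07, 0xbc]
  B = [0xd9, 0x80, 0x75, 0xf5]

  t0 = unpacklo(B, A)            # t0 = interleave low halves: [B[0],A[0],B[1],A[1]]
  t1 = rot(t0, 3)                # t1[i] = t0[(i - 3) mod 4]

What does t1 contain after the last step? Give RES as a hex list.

t0 = [0xd9, 0x16, 0x80, 0xf0]
t1 = [0x16, 0x80, 0xf0, 0xd9]

RES = [0x16, 0x80, 0xf0, 0xd9]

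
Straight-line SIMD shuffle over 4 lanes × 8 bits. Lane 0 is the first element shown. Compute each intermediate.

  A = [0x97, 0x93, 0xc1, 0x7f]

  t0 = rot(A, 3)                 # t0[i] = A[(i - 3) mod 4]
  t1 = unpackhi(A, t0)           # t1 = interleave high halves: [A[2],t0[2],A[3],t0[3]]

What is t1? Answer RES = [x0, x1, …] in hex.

t0 = [0x93, 0xc1, 0x7f, 0x97]
t1 = [0xc1, 0x7f, 0x7f, 0x97]

RES = [ 0xc1  0x7f  0x7f  0x97 ]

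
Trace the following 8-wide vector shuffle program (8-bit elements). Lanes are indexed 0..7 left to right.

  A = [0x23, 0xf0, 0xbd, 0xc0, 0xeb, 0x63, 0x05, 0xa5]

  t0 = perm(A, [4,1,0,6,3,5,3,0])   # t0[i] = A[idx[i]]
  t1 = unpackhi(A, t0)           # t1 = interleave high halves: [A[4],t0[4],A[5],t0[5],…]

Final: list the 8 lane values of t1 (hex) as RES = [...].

t0 = [0xeb, 0xf0, 0x23, 0x05, 0xc0, 0x63, 0xc0, 0x23]
t1 = [0xeb, 0xc0, 0x63, 0x63, 0x05, 0xc0, 0xa5, 0x23]

RES = [0xeb, 0xc0, 0x63, 0x63, 0x05, 0xc0, 0xa5, 0x23]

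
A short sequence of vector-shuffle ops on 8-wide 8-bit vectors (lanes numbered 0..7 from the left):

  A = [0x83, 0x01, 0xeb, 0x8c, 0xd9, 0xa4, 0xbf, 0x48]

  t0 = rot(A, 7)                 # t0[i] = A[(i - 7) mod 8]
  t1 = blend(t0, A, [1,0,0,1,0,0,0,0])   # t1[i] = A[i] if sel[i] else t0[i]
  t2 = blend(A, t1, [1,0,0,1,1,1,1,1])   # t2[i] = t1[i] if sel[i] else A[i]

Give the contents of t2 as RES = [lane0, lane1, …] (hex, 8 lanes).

RES = [0x83, 0x01, 0xeb, 0x8c, 0xa4, 0xbf, 0x48, 0x83]

  t0: 01 eb 8c d9 a4 bf 48 83
  t1: 83 eb 8c 8c a4 bf 48 83
  t2: 83 01 eb 8c a4 bf 48 83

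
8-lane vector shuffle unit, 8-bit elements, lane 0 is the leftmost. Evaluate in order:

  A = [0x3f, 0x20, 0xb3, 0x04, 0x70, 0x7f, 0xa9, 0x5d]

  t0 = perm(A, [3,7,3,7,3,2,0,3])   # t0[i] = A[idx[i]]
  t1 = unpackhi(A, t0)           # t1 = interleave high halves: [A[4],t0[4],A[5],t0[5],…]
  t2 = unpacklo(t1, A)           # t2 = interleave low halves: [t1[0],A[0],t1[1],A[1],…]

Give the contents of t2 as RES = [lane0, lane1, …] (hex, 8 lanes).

RES = [ 0x70  0x3f  0x04  0x20  0x7f  0xb3  0xb3  0x04 ]

t0 = [0x04, 0x5d, 0x04, 0x5d, 0x04, 0xb3, 0x3f, 0x04]
t1 = [0x70, 0x04, 0x7f, 0xb3, 0xa9, 0x3f, 0x5d, 0x04]
t2 = [0x70, 0x3f, 0x04, 0x20, 0x7f, 0xb3, 0xb3, 0x04]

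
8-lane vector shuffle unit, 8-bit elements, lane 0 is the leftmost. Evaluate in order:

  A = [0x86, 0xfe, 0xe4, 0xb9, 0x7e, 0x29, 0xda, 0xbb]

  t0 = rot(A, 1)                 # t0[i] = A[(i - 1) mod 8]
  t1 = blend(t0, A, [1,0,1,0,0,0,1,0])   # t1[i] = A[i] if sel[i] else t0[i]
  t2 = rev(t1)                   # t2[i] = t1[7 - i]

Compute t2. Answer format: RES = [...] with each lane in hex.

RES = [ 0xda  0xda  0x7e  0xb9  0xe4  0xe4  0x86  0x86 ]

  t0: bb 86 fe e4 b9 7e 29 da
  t1: 86 86 e4 e4 b9 7e da da
  t2: da da 7e b9 e4 e4 86 86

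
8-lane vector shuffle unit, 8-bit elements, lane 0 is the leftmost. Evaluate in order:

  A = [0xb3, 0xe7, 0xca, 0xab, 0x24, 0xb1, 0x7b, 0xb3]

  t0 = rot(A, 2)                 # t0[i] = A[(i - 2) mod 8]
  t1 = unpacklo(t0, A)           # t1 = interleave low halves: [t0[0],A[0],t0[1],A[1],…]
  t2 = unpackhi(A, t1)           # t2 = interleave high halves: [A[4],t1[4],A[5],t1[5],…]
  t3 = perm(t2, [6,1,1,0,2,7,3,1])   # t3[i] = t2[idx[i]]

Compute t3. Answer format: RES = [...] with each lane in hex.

→ t0 |7b|b3|b3|e7|ca|ab|24|b1|
→ t1 |7b|b3|b3|e7|b3|ca|e7|ab|
→ t2 |24|b3|b1|ca|7b|e7|b3|ab|
→ t3 |b3|b3|b3|24|b1|ab|ca|b3|

RES = [ 0xb3  0xb3  0xb3  0x24  0xb1  0xab  0xca  0xb3 ]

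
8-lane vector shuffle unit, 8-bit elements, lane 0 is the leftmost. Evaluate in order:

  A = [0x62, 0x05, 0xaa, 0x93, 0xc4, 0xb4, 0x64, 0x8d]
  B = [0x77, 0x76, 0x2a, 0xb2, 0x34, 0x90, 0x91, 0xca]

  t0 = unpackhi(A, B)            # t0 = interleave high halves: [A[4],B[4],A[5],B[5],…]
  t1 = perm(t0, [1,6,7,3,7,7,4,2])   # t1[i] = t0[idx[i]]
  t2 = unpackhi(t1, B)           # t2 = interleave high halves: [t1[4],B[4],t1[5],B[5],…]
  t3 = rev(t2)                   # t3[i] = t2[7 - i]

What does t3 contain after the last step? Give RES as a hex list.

t0 = [0xc4, 0x34, 0xb4, 0x90, 0x64, 0x91, 0x8d, 0xca]
t1 = [0x34, 0x8d, 0xca, 0x90, 0xca, 0xca, 0x64, 0xb4]
t2 = [0xca, 0x34, 0xca, 0x90, 0x64, 0x91, 0xb4, 0xca]
t3 = [0xca, 0xb4, 0x91, 0x64, 0x90, 0xca, 0x34, 0xca]

RES = [0xca, 0xb4, 0x91, 0x64, 0x90, 0xca, 0x34, 0xca]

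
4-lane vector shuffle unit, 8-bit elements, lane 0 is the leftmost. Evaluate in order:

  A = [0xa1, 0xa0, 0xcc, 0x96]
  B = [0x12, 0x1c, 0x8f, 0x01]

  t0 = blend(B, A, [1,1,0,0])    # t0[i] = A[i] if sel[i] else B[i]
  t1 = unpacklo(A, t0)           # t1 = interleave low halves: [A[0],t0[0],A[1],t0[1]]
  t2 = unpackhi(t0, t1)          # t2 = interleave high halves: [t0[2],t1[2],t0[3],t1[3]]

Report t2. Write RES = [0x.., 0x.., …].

→ t0 |a1|a0|8f|01|
→ t1 |a1|a1|a0|a0|
→ t2 |8f|a0|01|a0|

RES = [ 0x8f  0xa0  0x01  0xa0 ]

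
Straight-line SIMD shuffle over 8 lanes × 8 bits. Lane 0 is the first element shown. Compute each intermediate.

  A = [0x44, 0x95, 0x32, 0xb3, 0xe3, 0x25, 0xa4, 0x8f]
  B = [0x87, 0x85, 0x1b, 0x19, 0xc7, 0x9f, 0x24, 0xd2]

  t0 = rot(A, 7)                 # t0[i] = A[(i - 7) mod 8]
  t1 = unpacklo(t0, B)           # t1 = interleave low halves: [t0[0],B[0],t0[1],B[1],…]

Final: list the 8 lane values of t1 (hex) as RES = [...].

→ t0 |95|32|b3|e3|25|a4|8f|44|
→ t1 |95|87|32|85|b3|1b|e3|19|

RES = [0x95, 0x87, 0x32, 0x85, 0xb3, 0x1b, 0xe3, 0x19]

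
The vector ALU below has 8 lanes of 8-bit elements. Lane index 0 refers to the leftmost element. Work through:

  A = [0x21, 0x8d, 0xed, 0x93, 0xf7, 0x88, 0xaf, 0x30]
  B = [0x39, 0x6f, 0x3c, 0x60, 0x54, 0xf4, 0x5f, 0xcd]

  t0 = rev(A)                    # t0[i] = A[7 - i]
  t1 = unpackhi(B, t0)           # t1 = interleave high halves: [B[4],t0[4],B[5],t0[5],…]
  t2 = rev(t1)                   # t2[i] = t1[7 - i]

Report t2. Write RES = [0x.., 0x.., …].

RES = [ 0x21  0xcd  0x8d  0x5f  0xed  0xf4  0x93  0x54 ]

  t0: 30 af 88 f7 93 ed 8d 21
  t1: 54 93 f4 ed 5f 8d cd 21
  t2: 21 cd 8d 5f ed f4 93 54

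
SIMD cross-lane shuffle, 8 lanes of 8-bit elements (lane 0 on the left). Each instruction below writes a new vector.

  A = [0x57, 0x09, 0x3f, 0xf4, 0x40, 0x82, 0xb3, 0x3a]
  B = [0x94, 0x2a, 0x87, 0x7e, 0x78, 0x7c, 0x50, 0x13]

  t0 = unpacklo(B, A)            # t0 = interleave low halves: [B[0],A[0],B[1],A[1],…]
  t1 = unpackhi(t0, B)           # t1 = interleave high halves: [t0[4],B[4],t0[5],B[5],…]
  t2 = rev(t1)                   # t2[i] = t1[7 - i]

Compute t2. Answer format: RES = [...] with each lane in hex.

→ t0 |94|57|2a|09|87|3f|7e|f4|
→ t1 |87|78|3f|7c|7e|50|f4|13|
→ t2 |13|f4|50|7e|7c|3f|78|87|

RES = [ 0x13  0xf4  0x50  0x7e  0x7c  0x3f  0x78  0x87 ]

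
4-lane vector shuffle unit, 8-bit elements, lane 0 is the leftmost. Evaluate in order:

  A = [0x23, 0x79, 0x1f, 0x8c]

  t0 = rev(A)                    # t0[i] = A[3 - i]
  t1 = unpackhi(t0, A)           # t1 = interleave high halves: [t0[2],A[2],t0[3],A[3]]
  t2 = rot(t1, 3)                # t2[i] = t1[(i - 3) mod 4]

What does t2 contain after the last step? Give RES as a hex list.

RES = [ 0x1f  0x23  0x8c  0x79 ]

  t0: 8c 1f 79 23
  t1: 79 1f 23 8c
  t2: 1f 23 8c 79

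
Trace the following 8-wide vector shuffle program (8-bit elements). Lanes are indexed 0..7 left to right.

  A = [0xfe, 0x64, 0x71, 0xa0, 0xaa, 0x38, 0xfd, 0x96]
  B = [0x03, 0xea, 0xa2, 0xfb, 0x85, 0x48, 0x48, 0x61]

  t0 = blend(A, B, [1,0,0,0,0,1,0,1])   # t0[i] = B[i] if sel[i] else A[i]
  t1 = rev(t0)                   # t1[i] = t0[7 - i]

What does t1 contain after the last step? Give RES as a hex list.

→ t0 |03|64|71|a0|aa|48|fd|61|
→ t1 |61|fd|48|aa|a0|71|64|03|

RES = [ 0x61  0xfd  0x48  0xaa  0xa0  0x71  0x64  0x03 ]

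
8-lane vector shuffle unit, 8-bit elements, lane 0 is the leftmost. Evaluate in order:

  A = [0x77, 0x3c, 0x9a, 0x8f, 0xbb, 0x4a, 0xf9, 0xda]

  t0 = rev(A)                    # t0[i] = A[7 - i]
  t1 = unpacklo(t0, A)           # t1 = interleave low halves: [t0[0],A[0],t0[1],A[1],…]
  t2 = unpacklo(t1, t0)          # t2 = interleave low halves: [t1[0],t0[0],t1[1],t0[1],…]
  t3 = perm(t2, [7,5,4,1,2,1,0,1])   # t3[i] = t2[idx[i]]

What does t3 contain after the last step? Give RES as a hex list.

RES = [ 0xbb  0x4a  0xf9  0xda  0x77  0xda  0xda  0xda ]

→ t0 |da|f9|4a|bb|8f|9a|3c|77|
→ t1 |da|77|f9|3c|4a|9a|bb|8f|
→ t2 |da|da|77|f9|f9|4a|3c|bb|
→ t3 |bb|4a|f9|da|77|da|da|da|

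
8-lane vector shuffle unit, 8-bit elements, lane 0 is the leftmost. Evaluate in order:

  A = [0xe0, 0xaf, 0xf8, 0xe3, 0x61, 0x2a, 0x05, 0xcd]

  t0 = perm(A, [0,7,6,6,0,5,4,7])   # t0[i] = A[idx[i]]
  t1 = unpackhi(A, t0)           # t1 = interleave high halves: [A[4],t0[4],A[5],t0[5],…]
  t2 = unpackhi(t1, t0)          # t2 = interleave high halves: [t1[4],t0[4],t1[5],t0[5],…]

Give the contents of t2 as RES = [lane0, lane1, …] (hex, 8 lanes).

→ t0 |e0|cd|05|05|e0|2a|61|cd|
→ t1 |61|e0|2a|2a|05|61|cd|cd|
→ t2 |05|e0|61|2a|cd|61|cd|cd|

RES = [ 0x05  0xe0  0x61  0x2a  0xcd  0x61  0xcd  0xcd ]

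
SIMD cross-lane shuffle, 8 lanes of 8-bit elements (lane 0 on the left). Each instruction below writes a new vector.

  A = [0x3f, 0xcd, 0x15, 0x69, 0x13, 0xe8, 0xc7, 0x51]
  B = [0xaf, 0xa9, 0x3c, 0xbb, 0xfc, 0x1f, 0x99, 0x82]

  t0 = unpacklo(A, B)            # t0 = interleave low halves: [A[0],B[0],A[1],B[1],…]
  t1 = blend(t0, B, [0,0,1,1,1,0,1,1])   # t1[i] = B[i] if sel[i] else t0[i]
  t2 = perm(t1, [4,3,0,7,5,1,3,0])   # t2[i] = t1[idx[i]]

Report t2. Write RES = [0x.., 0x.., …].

RES = [0xfc, 0xbb, 0x3f, 0x82, 0x3c, 0xaf, 0xbb, 0x3f]

→ t0 |3f|af|cd|a9|15|3c|69|bb|
→ t1 |3f|af|3c|bb|fc|3c|99|82|
→ t2 |fc|bb|3f|82|3c|af|bb|3f|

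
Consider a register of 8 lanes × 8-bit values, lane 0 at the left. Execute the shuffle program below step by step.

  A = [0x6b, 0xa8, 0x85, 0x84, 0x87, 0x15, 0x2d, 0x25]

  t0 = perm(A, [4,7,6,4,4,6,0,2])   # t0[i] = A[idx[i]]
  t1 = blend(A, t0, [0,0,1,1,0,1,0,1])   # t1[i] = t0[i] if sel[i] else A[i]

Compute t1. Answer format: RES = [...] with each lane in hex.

  t0: 87 25 2d 87 87 2d 6b 85
  t1: 6b a8 2d 87 87 2d 2d 85

RES = [ 0x6b  0xa8  0x2d  0x87  0x87  0x2d  0x2d  0x85 ]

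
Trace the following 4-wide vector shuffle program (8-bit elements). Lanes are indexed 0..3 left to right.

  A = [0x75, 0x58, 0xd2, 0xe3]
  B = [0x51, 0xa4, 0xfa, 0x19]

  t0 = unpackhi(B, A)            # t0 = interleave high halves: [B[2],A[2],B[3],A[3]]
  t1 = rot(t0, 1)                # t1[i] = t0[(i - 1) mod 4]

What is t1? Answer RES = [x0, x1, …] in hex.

RES = [0xe3, 0xfa, 0xd2, 0x19]

  t0: fa d2 19 e3
  t1: e3 fa d2 19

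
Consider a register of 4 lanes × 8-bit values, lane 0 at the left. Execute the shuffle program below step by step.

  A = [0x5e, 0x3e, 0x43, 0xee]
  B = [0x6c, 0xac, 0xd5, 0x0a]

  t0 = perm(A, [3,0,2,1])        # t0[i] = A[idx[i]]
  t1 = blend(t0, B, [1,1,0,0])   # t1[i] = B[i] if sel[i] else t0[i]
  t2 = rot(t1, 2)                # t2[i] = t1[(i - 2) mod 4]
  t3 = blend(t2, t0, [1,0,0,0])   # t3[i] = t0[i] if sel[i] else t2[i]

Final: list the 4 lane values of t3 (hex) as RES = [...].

RES = [0xee, 0x3e, 0x6c, 0xac]

  t0: ee 5e 43 3e
  t1: 6c ac 43 3e
  t2: 43 3e 6c ac
  t3: ee 3e 6c ac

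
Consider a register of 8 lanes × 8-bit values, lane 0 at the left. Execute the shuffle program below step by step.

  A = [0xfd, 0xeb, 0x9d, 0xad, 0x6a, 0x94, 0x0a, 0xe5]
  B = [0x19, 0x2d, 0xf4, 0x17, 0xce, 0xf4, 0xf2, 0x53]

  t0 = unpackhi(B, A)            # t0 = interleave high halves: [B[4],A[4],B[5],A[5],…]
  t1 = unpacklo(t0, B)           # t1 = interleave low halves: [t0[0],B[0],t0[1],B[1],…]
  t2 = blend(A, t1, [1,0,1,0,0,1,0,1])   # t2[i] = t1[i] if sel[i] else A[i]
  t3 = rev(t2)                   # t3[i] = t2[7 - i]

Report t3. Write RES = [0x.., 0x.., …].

→ t0 |ce|6a|f4|94|f2|0a|53|e5|
→ t1 |ce|19|6a|2d|f4|f4|94|17|
→ t2 |ce|eb|6a|ad|6a|f4|0a|17|
→ t3 |17|0a|f4|6a|ad|6a|eb|ce|

RES = [ 0x17  0x0a  0xf4  0x6a  0xad  0x6a  0xeb  0xce ]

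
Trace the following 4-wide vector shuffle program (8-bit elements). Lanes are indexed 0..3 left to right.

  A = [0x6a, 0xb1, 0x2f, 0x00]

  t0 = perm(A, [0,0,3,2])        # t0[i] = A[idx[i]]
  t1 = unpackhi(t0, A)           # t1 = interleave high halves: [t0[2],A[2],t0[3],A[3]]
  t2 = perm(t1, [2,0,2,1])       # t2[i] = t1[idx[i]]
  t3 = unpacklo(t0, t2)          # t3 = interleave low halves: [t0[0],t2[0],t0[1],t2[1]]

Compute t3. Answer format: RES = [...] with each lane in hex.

RES = [ 0x6a  0x2f  0x6a  0x00 ]

  t0: 6a 6a 00 2f
  t1: 00 2f 2f 00
  t2: 2f 00 2f 2f
  t3: 6a 2f 6a 00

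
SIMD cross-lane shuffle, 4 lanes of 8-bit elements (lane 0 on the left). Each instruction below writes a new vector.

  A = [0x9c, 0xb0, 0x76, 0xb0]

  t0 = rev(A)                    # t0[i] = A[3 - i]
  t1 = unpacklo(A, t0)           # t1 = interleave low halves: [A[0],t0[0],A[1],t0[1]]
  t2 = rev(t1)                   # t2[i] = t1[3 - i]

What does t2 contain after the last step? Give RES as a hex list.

t0 = [0xb0, 0x76, 0xb0, 0x9c]
t1 = [0x9c, 0xb0, 0xb0, 0x76]
t2 = [0x76, 0xb0, 0xb0, 0x9c]

RES = [0x76, 0xb0, 0xb0, 0x9c]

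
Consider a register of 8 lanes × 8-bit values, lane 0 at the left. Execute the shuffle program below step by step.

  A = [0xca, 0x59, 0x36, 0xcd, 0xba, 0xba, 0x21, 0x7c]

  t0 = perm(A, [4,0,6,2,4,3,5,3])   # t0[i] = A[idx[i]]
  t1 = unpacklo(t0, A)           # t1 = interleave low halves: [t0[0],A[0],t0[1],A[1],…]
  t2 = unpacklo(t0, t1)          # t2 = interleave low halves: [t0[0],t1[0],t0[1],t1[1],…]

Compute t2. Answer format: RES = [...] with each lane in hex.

RES = [ 0xba  0xba  0xca  0xca  0x21  0xca  0x36  0x59 ]

→ t0 |ba|ca|21|36|ba|cd|ba|cd|
→ t1 |ba|ca|ca|59|21|36|36|cd|
→ t2 |ba|ba|ca|ca|21|ca|36|59|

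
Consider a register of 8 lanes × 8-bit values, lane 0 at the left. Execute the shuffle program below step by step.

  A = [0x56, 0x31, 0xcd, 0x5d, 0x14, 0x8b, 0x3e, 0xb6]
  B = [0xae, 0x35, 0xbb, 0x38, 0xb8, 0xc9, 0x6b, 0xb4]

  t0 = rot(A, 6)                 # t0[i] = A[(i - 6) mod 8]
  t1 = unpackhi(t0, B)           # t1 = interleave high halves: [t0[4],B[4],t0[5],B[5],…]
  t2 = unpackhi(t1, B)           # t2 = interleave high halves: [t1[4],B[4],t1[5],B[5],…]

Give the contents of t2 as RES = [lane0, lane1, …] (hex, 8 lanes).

t0 = [0xcd, 0x5d, 0x14, 0x8b, 0x3e, 0xb6, 0x56, 0x31]
t1 = [0x3e, 0xb8, 0xb6, 0xc9, 0x56, 0x6b, 0x31, 0xb4]
t2 = [0x56, 0xb8, 0x6b, 0xc9, 0x31, 0x6b, 0xb4, 0xb4]

RES = [0x56, 0xb8, 0x6b, 0xc9, 0x31, 0x6b, 0xb4, 0xb4]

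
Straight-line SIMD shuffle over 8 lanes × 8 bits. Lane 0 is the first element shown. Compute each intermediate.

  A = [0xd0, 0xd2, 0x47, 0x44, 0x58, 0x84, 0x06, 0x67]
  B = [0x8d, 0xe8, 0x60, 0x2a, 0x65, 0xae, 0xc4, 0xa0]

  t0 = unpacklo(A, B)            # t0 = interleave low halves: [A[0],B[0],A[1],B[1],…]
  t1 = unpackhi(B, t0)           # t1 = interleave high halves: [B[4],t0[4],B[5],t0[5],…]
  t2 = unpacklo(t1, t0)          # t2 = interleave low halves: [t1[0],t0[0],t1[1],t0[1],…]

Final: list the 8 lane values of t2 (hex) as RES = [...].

→ t0 |d0|8d|d2|e8|47|60|44|2a|
→ t1 |65|47|ae|60|c4|44|a0|2a|
→ t2 |65|d0|47|8d|ae|d2|60|e8|

RES = [ 0x65  0xd0  0x47  0x8d  0xae  0xd2  0x60  0xe8 ]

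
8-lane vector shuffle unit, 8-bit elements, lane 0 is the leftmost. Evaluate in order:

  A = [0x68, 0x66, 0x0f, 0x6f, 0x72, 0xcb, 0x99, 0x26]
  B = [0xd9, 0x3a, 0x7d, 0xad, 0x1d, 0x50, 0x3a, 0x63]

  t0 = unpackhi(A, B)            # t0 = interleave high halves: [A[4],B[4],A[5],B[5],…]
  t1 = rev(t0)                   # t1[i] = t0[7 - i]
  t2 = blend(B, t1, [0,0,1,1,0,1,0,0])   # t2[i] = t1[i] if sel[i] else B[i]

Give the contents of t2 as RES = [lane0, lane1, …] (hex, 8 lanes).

t0 = [0x72, 0x1d, 0xcb, 0x50, 0x99, 0x3a, 0x26, 0x63]
t1 = [0x63, 0x26, 0x3a, 0x99, 0x50, 0xcb, 0x1d, 0x72]
t2 = [0xd9, 0x3a, 0x3a, 0x99, 0x1d, 0xcb, 0x3a, 0x63]

RES = [ 0xd9  0x3a  0x3a  0x99  0x1d  0xcb  0x3a  0x63 ]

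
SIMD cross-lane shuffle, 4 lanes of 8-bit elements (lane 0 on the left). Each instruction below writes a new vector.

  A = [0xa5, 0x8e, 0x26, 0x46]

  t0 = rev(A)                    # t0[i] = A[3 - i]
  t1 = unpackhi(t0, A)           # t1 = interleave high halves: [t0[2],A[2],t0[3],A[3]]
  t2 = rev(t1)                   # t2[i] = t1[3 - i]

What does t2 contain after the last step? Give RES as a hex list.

→ t0 |46|26|8e|a5|
→ t1 |8e|26|a5|46|
→ t2 |46|a5|26|8e|

RES = [ 0x46  0xa5  0x26  0x8e ]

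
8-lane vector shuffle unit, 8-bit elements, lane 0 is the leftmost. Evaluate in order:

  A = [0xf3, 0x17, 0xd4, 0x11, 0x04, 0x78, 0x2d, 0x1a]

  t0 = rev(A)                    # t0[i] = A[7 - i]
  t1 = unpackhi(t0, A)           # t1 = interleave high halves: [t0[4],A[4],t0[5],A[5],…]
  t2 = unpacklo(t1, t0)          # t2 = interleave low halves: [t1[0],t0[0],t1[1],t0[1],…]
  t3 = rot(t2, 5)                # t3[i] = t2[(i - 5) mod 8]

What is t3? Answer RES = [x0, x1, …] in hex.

RES = [0x2d, 0xd4, 0x78, 0x78, 0x04, 0x11, 0x1a, 0x04]

t0 = [0x1a, 0x2d, 0x78, 0x04, 0x11, 0xd4, 0x17, 0xf3]
t1 = [0x11, 0x04, 0xd4, 0x78, 0x17, 0x2d, 0xf3, 0x1a]
t2 = [0x11, 0x1a, 0x04, 0x2d, 0xd4, 0x78, 0x78, 0x04]
t3 = [0x2d, 0xd4, 0x78, 0x78, 0x04, 0x11, 0x1a, 0x04]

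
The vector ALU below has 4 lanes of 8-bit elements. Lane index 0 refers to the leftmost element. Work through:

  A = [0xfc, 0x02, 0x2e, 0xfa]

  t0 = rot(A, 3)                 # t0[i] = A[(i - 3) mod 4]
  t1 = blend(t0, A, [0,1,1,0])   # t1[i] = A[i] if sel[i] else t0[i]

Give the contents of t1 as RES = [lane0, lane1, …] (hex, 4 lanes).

  t0: 02 2e fa fc
  t1: 02 02 2e fc

RES = [ 0x02  0x02  0x2e  0xfc ]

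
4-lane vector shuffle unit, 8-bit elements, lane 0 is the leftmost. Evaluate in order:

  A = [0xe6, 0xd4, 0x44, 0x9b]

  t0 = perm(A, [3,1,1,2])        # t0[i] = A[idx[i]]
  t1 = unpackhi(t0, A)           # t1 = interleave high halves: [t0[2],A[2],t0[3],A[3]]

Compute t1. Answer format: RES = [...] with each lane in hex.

→ t0 |9b|d4|d4|44|
→ t1 |d4|44|44|9b|

RES = [ 0xd4  0x44  0x44  0x9b ]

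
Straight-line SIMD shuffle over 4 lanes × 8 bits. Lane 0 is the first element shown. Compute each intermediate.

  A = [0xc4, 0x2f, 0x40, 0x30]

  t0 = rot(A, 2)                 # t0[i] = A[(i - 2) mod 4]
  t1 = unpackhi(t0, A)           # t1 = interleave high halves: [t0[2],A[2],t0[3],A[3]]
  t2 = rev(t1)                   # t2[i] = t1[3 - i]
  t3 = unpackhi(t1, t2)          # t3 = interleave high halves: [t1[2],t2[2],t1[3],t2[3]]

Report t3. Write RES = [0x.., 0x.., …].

  t0: 40 30 c4 2f
  t1: c4 40 2f 30
  t2: 30 2f 40 c4
  t3: 2f 40 30 c4

RES = [0x2f, 0x40, 0x30, 0xc4]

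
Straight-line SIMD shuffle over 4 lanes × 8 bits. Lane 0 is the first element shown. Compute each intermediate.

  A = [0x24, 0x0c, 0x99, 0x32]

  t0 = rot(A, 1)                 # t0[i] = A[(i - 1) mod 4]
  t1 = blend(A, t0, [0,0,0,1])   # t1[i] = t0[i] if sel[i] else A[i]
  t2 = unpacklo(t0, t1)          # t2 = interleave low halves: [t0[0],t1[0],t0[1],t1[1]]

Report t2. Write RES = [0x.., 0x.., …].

→ t0 |32|24|0c|99|
→ t1 |24|0c|99|99|
→ t2 |32|24|24|0c|

RES = [ 0x32  0x24  0x24  0x0c ]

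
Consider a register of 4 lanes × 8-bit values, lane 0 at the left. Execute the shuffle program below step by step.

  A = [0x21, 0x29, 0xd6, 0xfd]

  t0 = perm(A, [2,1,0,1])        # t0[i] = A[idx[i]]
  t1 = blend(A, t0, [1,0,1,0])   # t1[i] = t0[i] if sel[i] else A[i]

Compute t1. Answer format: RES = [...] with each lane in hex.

→ t0 |d6|29|21|29|
→ t1 |d6|29|21|fd|

RES = [ 0xd6  0x29  0x21  0xfd ]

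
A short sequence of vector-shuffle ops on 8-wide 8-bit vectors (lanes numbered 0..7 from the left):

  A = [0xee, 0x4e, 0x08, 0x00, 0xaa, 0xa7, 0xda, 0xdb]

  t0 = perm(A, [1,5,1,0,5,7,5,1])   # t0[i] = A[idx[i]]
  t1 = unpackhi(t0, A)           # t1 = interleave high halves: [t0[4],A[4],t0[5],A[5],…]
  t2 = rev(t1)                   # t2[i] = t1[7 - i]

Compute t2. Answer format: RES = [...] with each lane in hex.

→ t0 |4e|a7|4e|ee|a7|db|a7|4e|
→ t1 |a7|aa|db|a7|a7|da|4e|db|
→ t2 |db|4e|da|a7|a7|db|aa|a7|

RES = [ 0xdb  0x4e  0xda  0xa7  0xa7  0xdb  0xaa  0xa7 ]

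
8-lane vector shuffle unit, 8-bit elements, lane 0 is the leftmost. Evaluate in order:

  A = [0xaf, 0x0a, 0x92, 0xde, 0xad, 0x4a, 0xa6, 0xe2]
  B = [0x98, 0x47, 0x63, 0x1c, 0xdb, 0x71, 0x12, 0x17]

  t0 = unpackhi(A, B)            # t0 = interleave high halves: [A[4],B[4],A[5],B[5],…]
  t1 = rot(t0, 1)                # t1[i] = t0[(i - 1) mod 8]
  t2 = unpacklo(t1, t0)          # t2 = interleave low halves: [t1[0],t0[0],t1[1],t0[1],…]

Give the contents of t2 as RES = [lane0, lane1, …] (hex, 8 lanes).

  t0: ad db 4a 71 a6 12 e2 17
  t1: 17 ad db 4a 71 a6 12 e2
  t2: 17 ad ad db db 4a 4a 71

RES = [0x17, 0xad, 0xad, 0xdb, 0xdb, 0x4a, 0x4a, 0x71]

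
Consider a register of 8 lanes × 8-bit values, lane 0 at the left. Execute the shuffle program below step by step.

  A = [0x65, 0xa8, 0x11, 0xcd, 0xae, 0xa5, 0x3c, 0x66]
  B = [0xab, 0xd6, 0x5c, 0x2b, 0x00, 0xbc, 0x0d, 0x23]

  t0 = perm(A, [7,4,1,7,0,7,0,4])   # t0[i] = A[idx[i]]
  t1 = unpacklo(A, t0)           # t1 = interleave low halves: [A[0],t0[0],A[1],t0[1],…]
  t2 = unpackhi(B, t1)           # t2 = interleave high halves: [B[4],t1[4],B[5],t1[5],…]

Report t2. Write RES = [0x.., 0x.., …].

RES = [0x00, 0x11, 0xbc, 0xa8, 0x0d, 0xcd, 0x23, 0x66]

→ t0 |66|ae|a8|66|65|66|65|ae|
→ t1 |65|66|a8|ae|11|a8|cd|66|
→ t2 |00|11|bc|a8|0d|cd|23|66|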